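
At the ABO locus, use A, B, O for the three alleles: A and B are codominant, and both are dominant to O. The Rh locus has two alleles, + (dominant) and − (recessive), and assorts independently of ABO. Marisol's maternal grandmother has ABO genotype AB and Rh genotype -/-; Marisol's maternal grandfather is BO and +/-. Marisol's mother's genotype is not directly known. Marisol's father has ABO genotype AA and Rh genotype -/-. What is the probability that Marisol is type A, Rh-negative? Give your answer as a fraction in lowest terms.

3/8

Marisol's mother's ABO genotype from AB × BO: 1/4 AB, 1/4 AO, 1/4 BB, 1/4 BO.
Crossing each possibility with the father AA and summing P(type A): 1/4·1/2 + 1/4·1 + 1/4·0 + 1/4·1/2 = 1/2.
Similarly for Rh via the mother's Rh distribution: P(Rh-) = 3/4.
Independent loci: 1/2 × 3/4 = 3/8.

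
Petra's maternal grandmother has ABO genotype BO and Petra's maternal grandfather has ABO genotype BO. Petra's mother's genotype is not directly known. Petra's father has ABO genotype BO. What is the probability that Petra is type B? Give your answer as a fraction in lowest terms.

Petra's mother's ABO genotype from BO × BO: 1/4 BB, 1/2 BO, 1/4 OO.
Crossing each possibility with the father BO and summing P(type B): 1/4·1 + 1/2·3/4 + 1/4·1/2 = 3/4.

3/4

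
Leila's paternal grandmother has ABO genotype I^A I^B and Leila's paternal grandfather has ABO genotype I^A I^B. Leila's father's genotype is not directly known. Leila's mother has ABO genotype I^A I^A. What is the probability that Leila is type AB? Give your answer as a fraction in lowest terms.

Leila's father's ABO genotype from I^A I^B × I^A I^B: 1/4 I^A I^A, 1/2 I^A I^B, 1/4 I^B I^B.
Crossing each possibility with the mother I^A I^A and summing P(type AB): 1/4·0 + 1/2·1/2 + 1/4·1 = 1/2.

1/2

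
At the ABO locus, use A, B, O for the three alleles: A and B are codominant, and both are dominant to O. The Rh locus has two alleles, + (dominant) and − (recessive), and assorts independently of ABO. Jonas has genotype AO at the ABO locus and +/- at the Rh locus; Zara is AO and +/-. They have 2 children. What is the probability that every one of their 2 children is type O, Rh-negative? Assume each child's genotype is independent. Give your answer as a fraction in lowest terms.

ABO cross AO × AO → 1/4 O, 3/4 A.
Rh cross +/- × +/- → 3/4 Rh+, 1/4 Rh-; so P(type O, Rh-negative) = 1/4 × 1/4 = 1/16 per child.
All 2 independent: (1/16)^2 = 1/256.

1/256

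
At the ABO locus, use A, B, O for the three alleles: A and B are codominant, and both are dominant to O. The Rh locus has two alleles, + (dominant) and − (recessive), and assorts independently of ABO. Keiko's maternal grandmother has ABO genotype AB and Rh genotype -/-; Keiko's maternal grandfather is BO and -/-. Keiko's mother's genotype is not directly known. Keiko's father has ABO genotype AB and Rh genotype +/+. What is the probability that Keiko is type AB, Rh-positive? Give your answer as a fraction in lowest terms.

3/8

Keiko's mother's ABO genotype from AB × BO: 1/4 AB, 1/4 AO, 1/4 BB, 1/4 BO.
Crossing each possibility with the father AB and summing P(type AB): 1/4·1/2 + 1/4·1/4 + 1/4·1/2 + 1/4·1/4 = 3/8.
Similarly for Rh via the mother's Rh distribution: P(Rh+) = 1.
Independent loci: 3/8 × 1 = 3/8.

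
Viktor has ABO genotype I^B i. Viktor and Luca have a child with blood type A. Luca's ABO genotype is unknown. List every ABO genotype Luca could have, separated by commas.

I^A I^A, I^A I^B, I^A i

For each candidate genotype of Luca, check whether crossing it with I^B i can produce every observed child phenotype.
  I^A I^A → possible child types {A, AB} ✓
  I^A I^B → possible child types {A, B, AB} ✓
  I^A i → possible child types {O, A, B, AB} ✓
  I^B I^B → possible child types {B} ✗
  I^B i → possible child types {O, B} ✗
  i i → possible child types {O, B} ✗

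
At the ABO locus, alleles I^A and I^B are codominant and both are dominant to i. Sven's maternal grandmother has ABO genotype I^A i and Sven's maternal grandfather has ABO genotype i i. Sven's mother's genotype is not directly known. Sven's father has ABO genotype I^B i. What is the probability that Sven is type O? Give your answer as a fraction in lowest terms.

3/8

Sven's mother's ABO genotype from I^A i × i i: 1/2 I^A i, 1/2 i i.
Crossing each possibility with the father I^B i and summing P(type O): 1/2·1/4 + 1/2·1/2 = 3/8.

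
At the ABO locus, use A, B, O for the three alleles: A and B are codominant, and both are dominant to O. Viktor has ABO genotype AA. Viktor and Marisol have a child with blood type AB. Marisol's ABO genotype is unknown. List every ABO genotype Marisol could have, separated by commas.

AB, BB, BO

For each candidate genotype of Marisol, check whether crossing it with AA can produce every observed child phenotype.
  AA → possible child types {A} ✗
  AB → possible child types {A, AB} ✓
  AO → possible child types {A} ✗
  BB → possible child types {AB} ✓
  BO → possible child types {A, AB} ✓
  OO → possible child types {A} ✗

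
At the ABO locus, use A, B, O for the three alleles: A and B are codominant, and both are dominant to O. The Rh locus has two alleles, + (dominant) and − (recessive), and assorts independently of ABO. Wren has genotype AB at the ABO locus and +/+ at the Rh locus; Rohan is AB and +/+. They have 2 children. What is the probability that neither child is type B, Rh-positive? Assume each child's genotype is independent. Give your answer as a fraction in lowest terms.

9/16

ABO cross AB × AB → 1/4 A, 1/4 B, 1/2 AB.
Rh cross +/+ × +/+ → 1 Rh+; so P(type B, Rh-positive) = 1/4 × 1 = 1/4 per child.
P(not type B, Rh-positive) = 3/4 for one child; (3/4)^2 = 9/16.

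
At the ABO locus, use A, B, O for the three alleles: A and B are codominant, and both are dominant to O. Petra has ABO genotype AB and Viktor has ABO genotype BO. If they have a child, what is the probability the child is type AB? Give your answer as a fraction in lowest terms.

1/4

ABO cross AB × BO → offspring phenotypes: 1/4 A, 1/2 B, 1/4 AB.
So P(type AB) = 1/4.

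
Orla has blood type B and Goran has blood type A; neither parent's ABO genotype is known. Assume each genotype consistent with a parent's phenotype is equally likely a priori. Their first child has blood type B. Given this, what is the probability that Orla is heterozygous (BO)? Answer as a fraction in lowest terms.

Possible genotypes: Orla ∈ {BB, BO}; Goran ∈ {AA, AO}.
Weight each parental genotype pair by prior × P(type-B child):
  BB × AO: posterior weight 2/3.
  BO × AO: posterior weight 1/3.
Sum the posterior weight over pairs where Orla is BO: 1/3.

1/3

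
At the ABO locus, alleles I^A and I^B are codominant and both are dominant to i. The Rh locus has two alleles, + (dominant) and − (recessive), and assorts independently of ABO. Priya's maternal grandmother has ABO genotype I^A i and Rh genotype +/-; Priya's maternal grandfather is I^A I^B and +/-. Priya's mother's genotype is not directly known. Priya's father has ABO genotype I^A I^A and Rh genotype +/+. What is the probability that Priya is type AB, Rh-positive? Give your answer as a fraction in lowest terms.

Priya's mother's ABO genotype from I^A i × I^A I^B: 1/4 I^A I^A, 1/4 I^A I^B, 1/4 I^A i, 1/4 I^B i.
Crossing each possibility with the father I^A I^A and summing P(type AB): 1/4·0 + 1/4·1/2 + 1/4·0 + 1/4·1/2 = 1/4.
Similarly for Rh via the mother's Rh distribution: P(Rh+) = 1.
Independent loci: 1/4 × 1 = 1/4.

1/4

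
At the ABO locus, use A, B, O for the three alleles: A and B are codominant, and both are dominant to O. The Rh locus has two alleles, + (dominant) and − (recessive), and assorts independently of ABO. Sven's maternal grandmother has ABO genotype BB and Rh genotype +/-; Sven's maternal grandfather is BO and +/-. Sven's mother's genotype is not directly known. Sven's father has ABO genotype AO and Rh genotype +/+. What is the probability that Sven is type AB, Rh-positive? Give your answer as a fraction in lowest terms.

Sven's mother's ABO genotype from BB × BO: 1/2 BB, 1/2 BO.
Crossing each possibility with the father AO and summing P(type AB): 1/2·1/2 + 1/2·1/4 = 3/8.
Similarly for Rh via the mother's Rh distribution: P(Rh+) = 1.
Independent loci: 3/8 × 1 = 3/8.

3/8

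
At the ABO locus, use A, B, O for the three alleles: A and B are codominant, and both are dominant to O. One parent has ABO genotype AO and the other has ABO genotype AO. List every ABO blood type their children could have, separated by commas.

O, A

Gametes from AO × AO give offspring ABO genotypes AA, AO, OO, i.e. phenotypes O, A.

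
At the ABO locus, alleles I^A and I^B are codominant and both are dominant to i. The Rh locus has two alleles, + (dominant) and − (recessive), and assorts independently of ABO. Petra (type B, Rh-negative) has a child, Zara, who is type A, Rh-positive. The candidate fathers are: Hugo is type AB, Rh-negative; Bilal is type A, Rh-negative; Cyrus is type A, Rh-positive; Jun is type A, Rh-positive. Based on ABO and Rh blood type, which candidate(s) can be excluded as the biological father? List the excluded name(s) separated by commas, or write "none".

A candidate is excluded only if no genotype consistent with his phenotype could produce a type A, Rh-positive child with a type B, Rh-negative mother.
Hugo (type AB, Rh-): no genotype consistent with that phenotype can produce a type-A Rh+ child with a type-B mother.
Bilal (type A, Rh-): no genotype consistent with that phenotype can produce a type-A Rh+ child with a type-B mother.

Hugo, Bilal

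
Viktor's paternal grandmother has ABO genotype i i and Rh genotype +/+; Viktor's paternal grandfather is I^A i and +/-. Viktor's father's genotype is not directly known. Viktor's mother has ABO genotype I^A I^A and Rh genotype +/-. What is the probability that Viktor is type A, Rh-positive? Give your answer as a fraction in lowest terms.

Viktor's father's ABO genotype from i i × I^A i: 1/2 I^A i, 1/2 i i.
Crossing each possibility with the mother I^A I^A and summing P(type A): 1/2·1 + 1/2·1 = 1.
Similarly for Rh via the father's Rh distribution: P(Rh+) = 7/8.
Independent loci: 1 × 7/8 = 7/8.

7/8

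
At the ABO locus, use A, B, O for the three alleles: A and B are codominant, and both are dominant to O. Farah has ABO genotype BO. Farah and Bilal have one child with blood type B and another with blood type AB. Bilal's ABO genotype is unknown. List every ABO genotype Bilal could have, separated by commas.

AB, AO

For each candidate genotype of Bilal, check whether crossing it with BO can produce every observed child phenotype.
  AA → possible child types {A, AB} ✗
  AB → possible child types {A, B, AB} ✓
  AO → possible child types {O, A, B, AB} ✓
  BB → possible child types {B} ✗
  BO → possible child types {O, B} ✗
  OO → possible child types {O, B} ✗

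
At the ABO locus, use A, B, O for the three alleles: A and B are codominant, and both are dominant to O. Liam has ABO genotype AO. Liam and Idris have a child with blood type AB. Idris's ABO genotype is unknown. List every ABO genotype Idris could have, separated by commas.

AB, BB, BO

For each candidate genotype of Idris, check whether crossing it with AO can produce every observed child phenotype.
  AA → possible child types {A} ✗
  AB → possible child types {A, B, AB} ✓
  AO → possible child types {O, A} ✗
  BB → possible child types {B, AB} ✓
  BO → possible child types {O, A, B, AB} ✓
  OO → possible child types {O, A} ✗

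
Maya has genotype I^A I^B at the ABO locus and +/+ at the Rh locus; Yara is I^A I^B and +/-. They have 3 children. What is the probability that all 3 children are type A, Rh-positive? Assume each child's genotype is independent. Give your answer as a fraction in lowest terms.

ABO cross I^A I^B × I^A I^B → 1/4 A, 1/4 B, 1/2 AB.
Rh cross +/+ × +/- → 1 Rh+; so P(type A, Rh-positive) = 1/4 × 1 = 1/4 per child.
All 3 independent: (1/4)^3 = 1/64.

1/64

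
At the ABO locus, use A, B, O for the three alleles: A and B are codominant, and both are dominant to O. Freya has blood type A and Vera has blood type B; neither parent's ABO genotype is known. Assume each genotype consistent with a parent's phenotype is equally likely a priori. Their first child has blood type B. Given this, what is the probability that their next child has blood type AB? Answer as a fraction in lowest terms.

5/12

Possible genotypes: Freya ∈ {AA, AO}; Vera ∈ {BB, BO}.
Weight each parental genotype pair by prior × P(type-B child):
  AO × BB: posterior weight 2/3; P(next child type AB) = 1/2.
  AO × BO: posterior weight 1/3; P(next child type AB) = 1/4.
Weighted sum = 5/12.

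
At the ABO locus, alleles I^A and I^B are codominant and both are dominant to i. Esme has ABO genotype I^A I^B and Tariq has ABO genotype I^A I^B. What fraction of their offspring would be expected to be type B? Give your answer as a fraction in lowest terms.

1/4

ABO cross I^A I^B × I^A I^B → offspring phenotypes: 1/4 A, 1/4 B, 1/2 AB.
So P(type B) = 1/4.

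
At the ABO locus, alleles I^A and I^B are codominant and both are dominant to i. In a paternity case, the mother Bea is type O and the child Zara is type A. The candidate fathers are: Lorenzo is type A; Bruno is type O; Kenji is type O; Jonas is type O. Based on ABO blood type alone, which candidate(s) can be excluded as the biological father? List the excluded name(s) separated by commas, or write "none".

A candidate is excluded only if no genotype consistent with his phenotype could produce a type A child with a type O mother.
Bruno (type O): no genotype consistent with that phenotype can produce a type-A child with a type-O mother.
Kenji (type O): no genotype consistent with that phenotype can produce a type-A child with a type-O mother.
Jonas (type O): no genotype consistent with that phenotype can produce a type-A child with a type-O mother.

Bruno, Kenji, Jonas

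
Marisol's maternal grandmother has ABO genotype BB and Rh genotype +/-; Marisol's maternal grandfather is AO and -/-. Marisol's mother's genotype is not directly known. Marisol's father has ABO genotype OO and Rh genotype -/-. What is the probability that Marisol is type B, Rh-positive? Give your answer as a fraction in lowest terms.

1/8

Marisol's mother's ABO genotype from BB × AO: 1/2 AB, 1/2 BO.
Crossing each possibility with the father OO and summing P(type B): 1/2·1/2 + 1/2·1/2 = 1/2.
Similarly for Rh via the mother's Rh distribution: P(Rh+) = 1/4.
Independent loci: 1/2 × 1/4 = 1/8.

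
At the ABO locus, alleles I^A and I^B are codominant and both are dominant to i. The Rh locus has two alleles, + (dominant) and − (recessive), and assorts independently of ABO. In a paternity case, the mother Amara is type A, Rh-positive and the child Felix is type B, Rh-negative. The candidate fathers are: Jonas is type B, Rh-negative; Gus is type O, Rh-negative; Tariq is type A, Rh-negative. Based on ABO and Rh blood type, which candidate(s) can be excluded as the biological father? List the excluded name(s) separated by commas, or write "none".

Gus, Tariq

A candidate is excluded only if no genotype consistent with his phenotype could produce a type B, Rh-negative child with a type A, Rh-positive mother.
Gus (type O, Rh-): no genotype consistent with that phenotype can produce a type-B Rh- child with a type-A mother.
Tariq (type A, Rh-): no genotype consistent with that phenotype can produce a type-B Rh- child with a type-A mother.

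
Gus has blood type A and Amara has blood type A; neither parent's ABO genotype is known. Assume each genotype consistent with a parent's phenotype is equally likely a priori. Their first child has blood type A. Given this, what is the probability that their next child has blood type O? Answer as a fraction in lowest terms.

1/20

Possible genotypes: Gus ∈ {I^A I^A, I^A i}; Amara ∈ {I^A I^A, I^A i}.
Weight each parental genotype pair by prior × P(type-A child):
  I^A I^A × I^A I^A: posterior weight 4/15; P(next child type O) = 0.
  I^A I^A × I^A i: posterior weight 4/15; P(next child type O) = 0.
  I^A i × I^A I^A: posterior weight 4/15; P(next child type O) = 0.
  I^A i × I^A i: posterior weight 1/5; P(next child type O) = 1/4.
Weighted sum = 1/20.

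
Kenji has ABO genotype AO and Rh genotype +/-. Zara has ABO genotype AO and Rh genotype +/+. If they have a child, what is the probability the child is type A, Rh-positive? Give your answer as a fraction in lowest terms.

ABO cross AO × AO → offspring phenotypes: 1/4 O, 3/4 A.
Rh cross +/- × +/+ → 1 Rh+.
Independent loci: P(type A, Rh-positive) = 3/4 × 1 = 3/4.

3/4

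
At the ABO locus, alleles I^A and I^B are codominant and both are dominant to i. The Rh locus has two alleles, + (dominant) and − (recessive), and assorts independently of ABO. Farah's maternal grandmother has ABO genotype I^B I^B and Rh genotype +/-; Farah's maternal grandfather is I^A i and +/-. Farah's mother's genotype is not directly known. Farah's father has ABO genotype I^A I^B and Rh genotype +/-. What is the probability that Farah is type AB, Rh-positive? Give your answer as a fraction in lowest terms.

Farah's mother's ABO genotype from I^B I^B × I^A i: 1/2 I^A I^B, 1/2 I^B i.
Crossing each possibility with the father I^A I^B and summing P(type AB): 1/2·1/2 + 1/2·1/4 = 3/8.
Similarly for Rh via the mother's Rh distribution: P(Rh+) = 3/4.
Independent loci: 3/8 × 3/4 = 9/32.

9/32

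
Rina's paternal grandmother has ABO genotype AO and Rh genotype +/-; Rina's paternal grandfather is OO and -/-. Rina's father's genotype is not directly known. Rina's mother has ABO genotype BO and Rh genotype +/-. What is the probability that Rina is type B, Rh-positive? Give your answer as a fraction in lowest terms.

15/64

Rina's father's ABO genotype from AO × OO: 1/2 AO, 1/2 OO.
Crossing each possibility with the mother BO and summing P(type B): 1/2·1/4 + 1/2·1/2 = 3/8.
Similarly for Rh via the father's Rh distribution: P(Rh+) = 5/8.
Independent loci: 3/8 × 5/8 = 15/64.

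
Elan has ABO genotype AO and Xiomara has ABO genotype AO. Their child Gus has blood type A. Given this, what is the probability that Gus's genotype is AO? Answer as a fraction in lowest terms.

2/3

Cross AO × AO → 1/4 AA, 1/2 AO, 1/4 OO.
Type-A genotypes among offspring: AA (1/4), AO (1/2); total 3/4.
P(AO | type A) = (1/2) / (3/4) = 2/3.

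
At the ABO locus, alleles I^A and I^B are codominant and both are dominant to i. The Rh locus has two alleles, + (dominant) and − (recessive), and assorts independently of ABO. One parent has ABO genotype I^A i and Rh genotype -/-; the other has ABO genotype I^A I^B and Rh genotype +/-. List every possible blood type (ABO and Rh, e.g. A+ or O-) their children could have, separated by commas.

A+, A-, B+, B-, AB+, AB-

Gametes from I^A i × I^A I^B give offspring ABO genotypes I^A I^A, I^A I^B, I^A i, I^B i, i.e. phenotypes A, B, AB.
Rh cross -/- × +/- → phenotypes Rh+, Rh-.
Combining independently: A+, A-, B+, B-, AB+, AB-.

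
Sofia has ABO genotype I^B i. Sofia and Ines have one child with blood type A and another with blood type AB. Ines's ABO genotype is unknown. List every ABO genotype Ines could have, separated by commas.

I^A I^A, I^A I^B, I^A i

For each candidate genotype of Ines, check whether crossing it with I^B i can produce every observed child phenotype.
  I^A I^A → possible child types {A, AB} ✓
  I^A I^B → possible child types {A, B, AB} ✓
  I^A i → possible child types {O, A, B, AB} ✓
  I^B I^B → possible child types {B} ✗
  I^B i → possible child types {O, B} ✗
  i i → possible child types {O, B} ✗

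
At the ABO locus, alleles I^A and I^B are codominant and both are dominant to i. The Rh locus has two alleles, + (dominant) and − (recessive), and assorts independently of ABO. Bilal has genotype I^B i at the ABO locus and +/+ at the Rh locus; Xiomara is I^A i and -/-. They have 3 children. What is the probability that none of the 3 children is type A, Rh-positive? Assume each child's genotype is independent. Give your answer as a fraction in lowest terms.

ABO cross I^B i × I^A i → 1/4 O, 1/4 A, 1/4 B, 1/4 AB.
Rh cross +/+ × -/- → 1 Rh+; so P(type A, Rh-positive) = 1/4 × 1 = 1/4 per child.
P(not type A, Rh-positive) = 3/4 for one child; (3/4)^3 = 27/64.

27/64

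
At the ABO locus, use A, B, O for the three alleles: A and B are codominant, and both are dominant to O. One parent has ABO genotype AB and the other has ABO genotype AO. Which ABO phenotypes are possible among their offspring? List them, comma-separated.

Gametes from AB × AO give offspring ABO genotypes AA, AB, AO, BO, i.e. phenotypes A, B, AB.

A, B, AB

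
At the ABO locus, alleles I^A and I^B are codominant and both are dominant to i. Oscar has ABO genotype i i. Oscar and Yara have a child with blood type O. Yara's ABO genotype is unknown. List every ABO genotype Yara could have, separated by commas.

For each candidate genotype of Yara, check whether crossing it with i i can produce every observed child phenotype.
  I^A I^A → possible child types {A} ✗
  I^A I^B → possible child types {A, B} ✗
  I^A i → possible child types {O, A} ✓
  I^B I^B → possible child types {B} ✗
  I^B i → possible child types {O, B} ✓
  i i → possible child types {O} ✓

I^A i, I^B i, i i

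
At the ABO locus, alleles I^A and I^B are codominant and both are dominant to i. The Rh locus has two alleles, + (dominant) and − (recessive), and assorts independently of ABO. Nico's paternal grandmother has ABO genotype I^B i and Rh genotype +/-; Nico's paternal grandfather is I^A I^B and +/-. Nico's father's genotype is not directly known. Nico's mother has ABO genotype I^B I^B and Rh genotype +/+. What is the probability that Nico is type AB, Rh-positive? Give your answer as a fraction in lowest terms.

1/4

Nico's father's ABO genotype from I^B i × I^A I^B: 1/4 I^A I^B, 1/4 I^A i, 1/4 I^B I^B, 1/4 I^B i.
Crossing each possibility with the mother I^B I^B and summing P(type AB): 1/4·1/2 + 1/4·1/2 + 1/4·0 + 1/4·0 = 1/4.
Similarly for Rh via the father's Rh distribution: P(Rh+) = 1.
Independent loci: 1/4 × 1 = 1/4.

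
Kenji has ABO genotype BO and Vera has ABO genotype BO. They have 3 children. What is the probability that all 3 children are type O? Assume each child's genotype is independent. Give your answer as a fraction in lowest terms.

1/64

ABO cross BO × BO → 1/4 O, 3/4 B.
So P(type O) = 1/4 per child.
All 3 independent: (1/4)^3 = 1/64.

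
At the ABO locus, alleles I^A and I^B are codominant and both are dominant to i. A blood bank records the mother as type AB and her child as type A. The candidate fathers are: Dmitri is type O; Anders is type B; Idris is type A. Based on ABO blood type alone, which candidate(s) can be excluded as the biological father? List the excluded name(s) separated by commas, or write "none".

A candidate is excluded only if no genotype consistent with his phenotype could produce a type A child with a type AB mother.
Every candidate has at least one consistent genotype combination, so none can be excluded.

none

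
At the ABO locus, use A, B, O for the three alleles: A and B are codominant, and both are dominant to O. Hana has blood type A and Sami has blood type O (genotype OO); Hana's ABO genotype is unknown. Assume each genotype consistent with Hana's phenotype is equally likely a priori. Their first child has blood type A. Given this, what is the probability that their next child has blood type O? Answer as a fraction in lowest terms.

Possible genotypes: Hana ∈ {AA, AO}; Sami ∈ {OO}.
Weight each parental genotype pair by prior × P(type-A child):
  AA × OO: posterior weight 2/3; P(next child type O) = 0.
  AO × OO: posterior weight 1/3; P(next child type O) = 1/2.
Weighted sum = 1/6.

1/6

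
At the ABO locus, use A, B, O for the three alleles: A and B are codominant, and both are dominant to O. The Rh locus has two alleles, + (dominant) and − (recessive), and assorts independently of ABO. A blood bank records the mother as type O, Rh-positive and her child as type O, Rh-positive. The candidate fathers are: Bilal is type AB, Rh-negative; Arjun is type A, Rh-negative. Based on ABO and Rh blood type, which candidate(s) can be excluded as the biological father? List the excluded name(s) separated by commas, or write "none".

A candidate is excluded only if no genotype consistent with his phenotype could produce a type O, Rh-positive child with a type O, Rh-positive mother.
Bilal (type AB, Rh-): no genotype consistent with that phenotype can produce a type-O Rh+ child with a type-O mother.

Bilal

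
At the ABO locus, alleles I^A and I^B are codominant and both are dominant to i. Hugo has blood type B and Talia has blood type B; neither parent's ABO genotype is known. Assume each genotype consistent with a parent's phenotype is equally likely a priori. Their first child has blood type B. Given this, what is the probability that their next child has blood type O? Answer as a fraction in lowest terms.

Possible genotypes: Hugo ∈ {I^B I^B, I^B i}; Talia ∈ {I^B I^B, I^B i}.
Weight each parental genotype pair by prior × P(type-B child):
  I^B I^B × I^B I^B: posterior weight 4/15; P(next child type O) = 0.
  I^B I^B × I^B i: posterior weight 4/15; P(next child type O) = 0.
  I^B i × I^B I^B: posterior weight 4/15; P(next child type O) = 0.
  I^B i × I^B i: posterior weight 1/5; P(next child type O) = 1/4.
Weighted sum = 1/20.

1/20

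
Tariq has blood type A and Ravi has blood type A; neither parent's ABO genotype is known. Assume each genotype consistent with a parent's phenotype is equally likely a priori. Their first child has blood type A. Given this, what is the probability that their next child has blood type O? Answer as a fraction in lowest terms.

Possible genotypes: Tariq ∈ {AA, AO}; Ravi ∈ {AA, AO}.
Weight each parental genotype pair by prior × P(type-A child):
  AA × AA: posterior weight 4/15; P(next child type O) = 0.
  AA × AO: posterior weight 4/15; P(next child type O) = 0.
  AO × AA: posterior weight 4/15; P(next child type O) = 0.
  AO × AO: posterior weight 1/5; P(next child type O) = 1/4.
Weighted sum = 1/20.

1/20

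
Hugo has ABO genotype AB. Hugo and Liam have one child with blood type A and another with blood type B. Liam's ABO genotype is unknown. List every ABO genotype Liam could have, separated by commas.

For each candidate genotype of Liam, check whether crossing it with AB can produce every observed child phenotype.
  AA → possible child types {A, AB} ✗
  AB → possible child types {A, B, AB} ✓
  AO → possible child types {A, B, AB} ✓
  BB → possible child types {B, AB} ✗
  BO → possible child types {A, B, AB} ✓
  OO → possible child types {A, B} ✓

AB, AO, BO, OO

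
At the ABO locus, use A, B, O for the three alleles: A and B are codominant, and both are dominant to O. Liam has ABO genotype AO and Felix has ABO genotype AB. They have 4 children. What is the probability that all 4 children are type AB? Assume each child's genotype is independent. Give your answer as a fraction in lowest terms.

ABO cross AO × AB → 1/2 A, 1/4 B, 1/4 AB.
So P(type AB) = 1/4 per child.
All 4 independent: (1/4)^4 = 1/256.

1/256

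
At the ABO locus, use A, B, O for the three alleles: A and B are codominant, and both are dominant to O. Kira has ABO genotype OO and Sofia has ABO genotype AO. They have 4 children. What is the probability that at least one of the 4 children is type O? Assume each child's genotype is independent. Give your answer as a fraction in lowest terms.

ABO cross OO × AO → 1/2 O, 1/2 A.
So P(type O) = 1/2 per child.
P(none) = (1/2)^4 = 1/16; P(at least one) = 1 − 1/16 = 15/16.

15/16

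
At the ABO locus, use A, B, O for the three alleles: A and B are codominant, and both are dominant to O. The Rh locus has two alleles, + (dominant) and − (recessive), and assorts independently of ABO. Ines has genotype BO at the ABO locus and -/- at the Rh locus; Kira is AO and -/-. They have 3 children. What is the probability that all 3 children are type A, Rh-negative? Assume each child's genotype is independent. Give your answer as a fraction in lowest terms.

ABO cross BO × AO → 1/4 O, 1/4 A, 1/4 B, 1/4 AB.
Rh cross -/- × -/- → 1 Rh-; so P(type A, Rh-negative) = 1/4 × 1 = 1/4 per child.
All 3 independent: (1/4)^3 = 1/64.

1/64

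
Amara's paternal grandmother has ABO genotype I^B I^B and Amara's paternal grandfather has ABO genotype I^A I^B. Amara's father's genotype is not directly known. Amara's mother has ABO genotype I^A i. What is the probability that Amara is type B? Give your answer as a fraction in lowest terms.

3/8

Amara's father's ABO genotype from I^B I^B × I^A I^B: 1/2 I^A I^B, 1/2 I^B I^B.
Crossing each possibility with the mother I^A i and summing P(type B): 1/2·1/4 + 1/2·1/2 = 3/8.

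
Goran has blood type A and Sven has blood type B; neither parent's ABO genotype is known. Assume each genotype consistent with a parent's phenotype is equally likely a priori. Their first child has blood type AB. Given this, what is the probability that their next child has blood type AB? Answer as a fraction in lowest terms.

Possible genotypes: Goran ∈ {AA, AO}; Sven ∈ {BB, BO}.
Weight each parental genotype pair by prior × P(type-AB child):
  AA × BB: posterior weight 4/9; P(next child type AB) = 1.
  AA × BO: posterior weight 2/9; P(next child type AB) = 1/2.
  AO × BB: posterior weight 2/9; P(next child type AB) = 1/2.
  AO × BO: posterior weight 1/9; P(next child type AB) = 1/4.
Weighted sum = 25/36.

25/36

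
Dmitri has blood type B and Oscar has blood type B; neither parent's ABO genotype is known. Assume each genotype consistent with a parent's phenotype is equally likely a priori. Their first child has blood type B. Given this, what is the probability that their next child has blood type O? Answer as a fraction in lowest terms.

1/20

Possible genotypes: Dmitri ∈ {I^B I^B, I^B i}; Oscar ∈ {I^B I^B, I^B i}.
Weight each parental genotype pair by prior × P(type-B child):
  I^B I^B × I^B I^B: posterior weight 4/15; P(next child type O) = 0.
  I^B I^B × I^B i: posterior weight 4/15; P(next child type O) = 0.
  I^B i × I^B I^B: posterior weight 4/15; P(next child type O) = 0.
  I^B i × I^B i: posterior weight 1/5; P(next child type O) = 1/4.
Weighted sum = 1/20.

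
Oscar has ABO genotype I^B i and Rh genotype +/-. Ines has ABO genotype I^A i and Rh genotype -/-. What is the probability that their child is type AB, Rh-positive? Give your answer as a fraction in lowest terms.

1/8

ABO cross I^B i × I^A i → offspring phenotypes: 1/4 O, 1/4 A, 1/4 B, 1/4 AB.
Rh cross +/- × -/- → 1/2 Rh+, 1/2 Rh-.
Independent loci: P(type AB, Rh-positive) = 1/4 × 1/2 = 1/8.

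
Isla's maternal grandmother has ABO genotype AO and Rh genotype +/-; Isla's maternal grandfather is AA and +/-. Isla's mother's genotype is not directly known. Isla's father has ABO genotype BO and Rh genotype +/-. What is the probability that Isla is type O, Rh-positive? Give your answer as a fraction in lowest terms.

3/32

Isla's mother's ABO genotype from AO × AA: 1/2 AA, 1/2 AO.
Crossing each possibility with the father BO and summing P(type O): 1/2·0 + 1/2·1/4 = 1/8.
Similarly for Rh via the mother's Rh distribution: P(Rh+) = 3/4.
Independent loci: 1/8 × 3/4 = 3/32.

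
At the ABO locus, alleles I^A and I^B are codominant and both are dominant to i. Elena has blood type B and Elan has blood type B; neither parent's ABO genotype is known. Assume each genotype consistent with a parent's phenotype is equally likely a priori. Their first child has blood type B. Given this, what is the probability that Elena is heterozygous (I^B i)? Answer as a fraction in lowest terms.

7/15

Possible genotypes: Elena ∈ {I^B I^B, I^B i}; Elan ∈ {I^B I^B, I^B i}.
Weight each parental genotype pair by prior × P(type-B child):
  I^B I^B × I^B I^B: posterior weight 4/15.
  I^B I^B × I^B i: posterior weight 4/15.
  I^B i × I^B I^B: posterior weight 4/15.
  I^B i × I^B i: posterior weight 1/5.
Sum the posterior weight over pairs where Elena is I^B i: 7/15.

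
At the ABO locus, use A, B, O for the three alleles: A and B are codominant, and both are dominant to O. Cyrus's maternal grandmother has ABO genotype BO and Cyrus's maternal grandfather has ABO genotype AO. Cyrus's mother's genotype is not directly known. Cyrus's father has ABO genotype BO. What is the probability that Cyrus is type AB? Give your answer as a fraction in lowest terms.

Cyrus's mother's ABO genotype from BO × AO: 1/4 AB, 1/4 AO, 1/4 BO, 1/4 OO.
Crossing each possibility with the father BO and summing P(type AB): 1/4·1/4 + 1/4·1/4 + 1/4·0 + 1/4·0 = 1/8.

1/8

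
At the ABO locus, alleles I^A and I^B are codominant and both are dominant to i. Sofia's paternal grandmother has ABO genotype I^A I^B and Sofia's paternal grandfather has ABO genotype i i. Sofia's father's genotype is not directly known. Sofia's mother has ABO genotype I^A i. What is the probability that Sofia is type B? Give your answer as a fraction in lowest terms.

Sofia's father's ABO genotype from I^A I^B × i i: 1/2 I^A i, 1/2 I^B i.
Crossing each possibility with the mother I^A i and summing P(type B): 1/2·0 + 1/2·1/4 = 1/8.

1/8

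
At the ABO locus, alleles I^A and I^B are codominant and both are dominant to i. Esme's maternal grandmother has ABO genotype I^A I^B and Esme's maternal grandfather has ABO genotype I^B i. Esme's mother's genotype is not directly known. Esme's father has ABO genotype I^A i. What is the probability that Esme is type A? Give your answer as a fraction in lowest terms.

Esme's mother's ABO genotype from I^A I^B × I^B i: 1/4 I^A I^B, 1/4 I^A i, 1/4 I^B I^B, 1/4 I^B i.
Crossing each possibility with the father I^A i and summing P(type A): 1/4·1/2 + 1/4·3/4 + 1/4·0 + 1/4·1/4 = 3/8.

3/8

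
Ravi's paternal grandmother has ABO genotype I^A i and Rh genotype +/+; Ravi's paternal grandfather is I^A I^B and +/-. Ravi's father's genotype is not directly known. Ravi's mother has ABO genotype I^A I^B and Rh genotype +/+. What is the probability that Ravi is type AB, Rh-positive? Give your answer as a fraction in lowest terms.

3/8

Ravi's father's ABO genotype from I^A i × I^A I^B: 1/4 I^A I^A, 1/4 I^A I^B, 1/4 I^A i, 1/4 I^B i.
Crossing each possibility with the mother I^A I^B and summing P(type AB): 1/4·1/2 + 1/4·1/2 + 1/4·1/4 + 1/4·1/4 = 3/8.
Similarly for Rh via the father's Rh distribution: P(Rh+) = 1.
Independent loci: 3/8 × 1 = 3/8.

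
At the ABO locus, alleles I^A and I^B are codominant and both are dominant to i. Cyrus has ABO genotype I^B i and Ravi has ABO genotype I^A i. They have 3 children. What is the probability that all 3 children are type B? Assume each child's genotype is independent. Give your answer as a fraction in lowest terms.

1/64

ABO cross I^B i × I^A i → 1/4 O, 1/4 A, 1/4 B, 1/4 AB.
So P(type B) = 1/4 per child.
All 3 independent: (1/4)^3 = 1/64.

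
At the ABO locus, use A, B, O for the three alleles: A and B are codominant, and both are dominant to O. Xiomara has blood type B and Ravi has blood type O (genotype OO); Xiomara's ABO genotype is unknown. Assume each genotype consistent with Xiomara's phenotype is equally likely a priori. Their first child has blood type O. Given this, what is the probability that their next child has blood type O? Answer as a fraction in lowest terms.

1/2

Possible genotypes: Xiomara ∈ {BB, BO}; Ravi ∈ {OO}.
Weight each parental genotype pair by prior × P(type-O child):
  BO × OO: posterior weight 1; P(next child type O) = 1/2.
Weighted sum = 1/2.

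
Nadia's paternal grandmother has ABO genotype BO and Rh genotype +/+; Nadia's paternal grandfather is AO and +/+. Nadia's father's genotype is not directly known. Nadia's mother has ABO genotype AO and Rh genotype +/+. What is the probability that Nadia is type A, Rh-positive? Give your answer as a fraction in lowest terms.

Nadia's father's ABO genotype from BO × AO: 1/4 AB, 1/4 AO, 1/4 BO, 1/4 OO.
Crossing each possibility with the mother AO and summing P(type A): 1/4·1/2 + 1/4·3/4 + 1/4·1/4 + 1/4·1/2 = 1/2.
Similarly for Rh via the father's Rh distribution: P(Rh+) = 1.
Independent loci: 1/2 × 1 = 1/2.

1/2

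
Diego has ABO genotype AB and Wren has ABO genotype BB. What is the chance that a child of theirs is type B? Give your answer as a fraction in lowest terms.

1/2

ABO cross AB × BB → offspring phenotypes: 1/2 B, 1/2 AB.
So P(type B) = 1/2.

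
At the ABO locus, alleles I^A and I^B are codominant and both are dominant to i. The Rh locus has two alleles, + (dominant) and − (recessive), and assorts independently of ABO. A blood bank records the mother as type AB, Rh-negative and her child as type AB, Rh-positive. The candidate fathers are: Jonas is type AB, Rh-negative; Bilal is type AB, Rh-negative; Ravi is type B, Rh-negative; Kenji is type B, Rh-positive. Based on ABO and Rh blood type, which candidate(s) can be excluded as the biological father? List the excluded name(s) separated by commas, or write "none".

A candidate is excluded only if no genotype consistent with his phenotype could produce a type AB, Rh-positive child with a type AB, Rh-negative mother.
Jonas (type AB, Rh-): no genotype consistent with that phenotype can produce a type-AB Rh+ child with a type-AB mother.
Bilal (type AB, Rh-): no genotype consistent with that phenotype can produce a type-AB Rh+ child with a type-AB mother.
Ravi (type B, Rh-): no genotype consistent with that phenotype can produce a type-AB Rh+ child with a type-AB mother.

Jonas, Bilal, Ravi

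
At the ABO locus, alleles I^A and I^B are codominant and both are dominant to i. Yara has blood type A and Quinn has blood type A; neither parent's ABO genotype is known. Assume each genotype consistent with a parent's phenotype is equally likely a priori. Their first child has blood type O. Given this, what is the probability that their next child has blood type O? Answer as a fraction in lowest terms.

1/4

Possible genotypes: Yara ∈ {I^A I^A, I^A i}; Quinn ∈ {I^A I^A, I^A i}.
Weight each parental genotype pair by prior × P(type-O child):
  I^A i × I^A i: posterior weight 1; P(next child type O) = 1/4.
Weighted sum = 1/4.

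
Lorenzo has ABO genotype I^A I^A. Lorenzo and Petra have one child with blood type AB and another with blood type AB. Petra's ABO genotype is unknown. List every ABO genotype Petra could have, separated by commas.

For each candidate genotype of Petra, check whether crossing it with I^A I^A can produce every observed child phenotype.
  I^A I^A → possible child types {A} ✗
  I^A I^B → possible child types {A, AB} ✓
  I^A i → possible child types {A} ✗
  I^B I^B → possible child types {AB} ✓
  I^B i → possible child types {A, AB} ✓
  i i → possible child types {A} ✗

I^A I^B, I^B I^B, I^B i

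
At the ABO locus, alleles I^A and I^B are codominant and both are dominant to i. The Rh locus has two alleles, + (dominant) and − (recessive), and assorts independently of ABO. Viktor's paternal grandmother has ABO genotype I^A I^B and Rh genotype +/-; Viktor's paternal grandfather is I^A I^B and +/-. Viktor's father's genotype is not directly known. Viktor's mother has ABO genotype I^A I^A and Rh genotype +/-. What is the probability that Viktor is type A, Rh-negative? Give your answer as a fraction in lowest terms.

Viktor's father's ABO genotype from I^A I^B × I^A I^B: 1/4 I^A I^A, 1/2 I^A I^B, 1/4 I^B I^B.
Crossing each possibility with the mother I^A I^A and summing P(type A): 1/4·1 + 1/2·1/2 + 1/4·0 = 1/2.
Similarly for Rh via the father's Rh distribution: P(Rh-) = 1/4.
Independent loci: 1/2 × 1/4 = 1/8.

1/8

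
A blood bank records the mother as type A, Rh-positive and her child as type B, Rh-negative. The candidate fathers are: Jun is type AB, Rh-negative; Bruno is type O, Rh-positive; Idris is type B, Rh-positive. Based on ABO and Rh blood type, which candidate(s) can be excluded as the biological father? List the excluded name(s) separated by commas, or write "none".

A candidate is excluded only if no genotype consistent with his phenotype could produce a type B, Rh-negative child with a type A, Rh-positive mother.
Bruno (type O, Rh+): no genotype consistent with that phenotype can produce a type-B Rh- child with a type-A mother.

Bruno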